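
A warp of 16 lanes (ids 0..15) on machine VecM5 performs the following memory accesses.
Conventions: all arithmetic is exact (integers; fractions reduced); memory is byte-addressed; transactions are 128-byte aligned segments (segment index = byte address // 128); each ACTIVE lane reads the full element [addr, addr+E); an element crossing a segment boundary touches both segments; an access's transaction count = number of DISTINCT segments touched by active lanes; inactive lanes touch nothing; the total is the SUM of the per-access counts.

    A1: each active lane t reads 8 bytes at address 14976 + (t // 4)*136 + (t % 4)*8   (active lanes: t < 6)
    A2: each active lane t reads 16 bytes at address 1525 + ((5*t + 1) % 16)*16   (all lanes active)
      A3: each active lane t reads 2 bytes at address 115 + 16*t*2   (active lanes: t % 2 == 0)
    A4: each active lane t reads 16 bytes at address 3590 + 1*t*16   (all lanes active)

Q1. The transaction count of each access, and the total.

A1: 2 transactions
A2: 3 transactions
A3: 5 transactions
A4: 3 transactions

Answer: 2,3,5,3; total 13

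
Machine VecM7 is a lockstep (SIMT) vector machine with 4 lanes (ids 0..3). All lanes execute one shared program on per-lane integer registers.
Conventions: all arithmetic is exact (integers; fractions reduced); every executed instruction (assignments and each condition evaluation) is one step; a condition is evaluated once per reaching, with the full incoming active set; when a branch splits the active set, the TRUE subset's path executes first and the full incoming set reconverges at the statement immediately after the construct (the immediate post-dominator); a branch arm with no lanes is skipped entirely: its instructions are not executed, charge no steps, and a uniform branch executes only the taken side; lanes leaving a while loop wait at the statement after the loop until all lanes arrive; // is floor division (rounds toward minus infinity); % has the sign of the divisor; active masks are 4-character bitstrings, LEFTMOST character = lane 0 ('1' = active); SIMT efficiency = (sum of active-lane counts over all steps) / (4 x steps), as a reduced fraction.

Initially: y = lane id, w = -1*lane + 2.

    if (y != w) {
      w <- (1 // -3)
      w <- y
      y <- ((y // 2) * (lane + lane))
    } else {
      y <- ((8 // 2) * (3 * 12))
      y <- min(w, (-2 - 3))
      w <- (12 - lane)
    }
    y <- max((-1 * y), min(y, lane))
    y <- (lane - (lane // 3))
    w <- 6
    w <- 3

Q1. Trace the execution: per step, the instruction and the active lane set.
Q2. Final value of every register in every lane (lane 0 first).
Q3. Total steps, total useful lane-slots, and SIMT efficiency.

step 0: eval (y != w)                1111
step 1: w <- (1 // -3)               1011
step 2: w <- y                       1011
step 3: y <- ((y // 2) * (lane + lane)) 1011
step 4: y <- ((8 // 2) * (3 * 12))   0100
step 5: y <- min(w, (-2 - 3))        0100
step 6: w <- (12 - lane)             0100
step 7: y <- max((-1 * y), min(y, lane)) 1111
step 8: y <- (lane - (lane // 3))    1111
step 9: w <- 6                       1111
step 10: w <- 3                       1111

Answer: 11 steps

y: 0,1,2,2
w: 3,3,3,3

steps = 11; useful = 32; efficiency = 32/44 = 8/11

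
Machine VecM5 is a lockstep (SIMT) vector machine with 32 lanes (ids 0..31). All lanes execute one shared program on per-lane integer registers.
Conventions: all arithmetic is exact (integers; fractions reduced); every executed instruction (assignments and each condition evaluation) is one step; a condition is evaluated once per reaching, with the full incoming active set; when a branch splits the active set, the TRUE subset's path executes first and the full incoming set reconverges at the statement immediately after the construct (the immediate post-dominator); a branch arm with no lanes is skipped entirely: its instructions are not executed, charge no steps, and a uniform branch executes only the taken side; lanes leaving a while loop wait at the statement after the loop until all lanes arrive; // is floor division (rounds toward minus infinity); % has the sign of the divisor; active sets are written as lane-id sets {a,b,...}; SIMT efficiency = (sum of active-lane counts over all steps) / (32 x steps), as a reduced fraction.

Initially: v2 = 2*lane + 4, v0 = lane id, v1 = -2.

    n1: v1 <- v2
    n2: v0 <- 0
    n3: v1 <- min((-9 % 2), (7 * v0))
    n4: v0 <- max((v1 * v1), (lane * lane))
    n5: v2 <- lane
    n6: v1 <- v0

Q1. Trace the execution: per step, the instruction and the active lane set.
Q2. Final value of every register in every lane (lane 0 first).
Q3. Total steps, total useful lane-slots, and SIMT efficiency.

step 0: v1 <- v2                     {0,1,2,3,4,5,6,7,8,9,10,11,12,13,14,15,16,17,18,19,20,21,22,23,24,25,26,27,28,29,30,31}
step 1: v0 <- 0                      {0,1,2,3,4,5,6,7,8,9,10,11,12,13,14,15,16,17,18,19,20,21,22,23,24,25,26,27,28,29,30,31}
step 2: v1 <- min((-9 % 2), (7 * v0)) {0,1,2,3,4,5,6,7,8,9,10,11,12,13,14,15,16,17,18,19,20,21,22,23,24,25,26,27,28,29,30,31}
step 3: v0 <- max((v1 * v1), (lane * lane)) {0,1,2,3,4,5,6,7,8,9,10,11,12,13,14,15,16,17,18,19,20,21,22,23,24,25,26,27,28,29,30,31}
step 4: v2 <- lane                   {0,1,2,3,4,5,6,7,8,9,10,11,12,13,14,15,16,17,18,19,20,21,22,23,24,25,26,27,28,29,30,31}
step 5: v1 <- v0                     {0,1,2,3,4,5,6,7,8,9,10,11,12,13,14,15,16,17,18,19,20,21,22,23,24,25,26,27,28,29,30,31}

Answer: 6 steps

v2: 0,1,2,3,4,5,6,7,8,9,10,11,12,13,14,15,16,17,18,19,20,21,22,23,24,25,26,27,28,29,30,31
v0: 0,1,4,9,16,25,36,49,64,81,100,121,144,169,196,225,256,289,324,361,400,441,484,529,576,625,676,729,784,841,900,961
v1: 0,1,4,9,16,25,36,49,64,81,100,121,144,169,196,225,256,289,324,361,400,441,484,529,576,625,676,729,784,841,900,961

steps = 6; useful = 192; efficiency = 192/192 = 1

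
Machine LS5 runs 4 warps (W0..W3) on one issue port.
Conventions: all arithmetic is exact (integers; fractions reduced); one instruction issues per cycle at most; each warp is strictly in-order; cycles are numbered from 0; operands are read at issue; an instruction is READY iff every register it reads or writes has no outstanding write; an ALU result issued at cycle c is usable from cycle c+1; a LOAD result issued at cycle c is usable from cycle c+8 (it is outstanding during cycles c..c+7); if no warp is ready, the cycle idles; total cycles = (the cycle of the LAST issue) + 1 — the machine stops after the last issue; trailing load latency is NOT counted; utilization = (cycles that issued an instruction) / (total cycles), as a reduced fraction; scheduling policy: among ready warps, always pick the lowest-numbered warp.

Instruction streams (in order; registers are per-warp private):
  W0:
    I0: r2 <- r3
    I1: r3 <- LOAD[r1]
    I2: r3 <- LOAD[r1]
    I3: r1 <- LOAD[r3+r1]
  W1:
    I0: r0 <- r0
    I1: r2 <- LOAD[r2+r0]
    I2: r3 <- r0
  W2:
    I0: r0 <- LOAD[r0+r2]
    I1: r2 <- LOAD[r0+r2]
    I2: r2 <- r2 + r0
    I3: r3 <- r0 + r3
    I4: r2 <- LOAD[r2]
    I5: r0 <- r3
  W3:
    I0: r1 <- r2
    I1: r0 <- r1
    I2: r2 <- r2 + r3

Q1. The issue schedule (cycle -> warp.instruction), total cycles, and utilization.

cycle 0: W0.I0
cycle 1: W0.I1
cycle 2: W1.I0
cycle 3: W1.I1
cycle 4: W1.I2
cycle 5: W2.I0
cycle 6: W3.I0
cycle 7: W3.I1
cycle 8: W3.I2
cycle 9: W0.I2
cycle 10: idle
cycle 11: idle
cycle 12: idle
cycle 13: W2.I1
cycle 14: idle
cycle 15: idle
cycle 16: idle
cycle 17: W0.I3
cycle 18: idle
cycle 19: idle
cycle 20: idle
cycle 21: W2.I2
cycle 22: W2.I3
cycle 23: W2.I4
cycle 24: W2.I5

Answer: 25 cycles, utilization 16/25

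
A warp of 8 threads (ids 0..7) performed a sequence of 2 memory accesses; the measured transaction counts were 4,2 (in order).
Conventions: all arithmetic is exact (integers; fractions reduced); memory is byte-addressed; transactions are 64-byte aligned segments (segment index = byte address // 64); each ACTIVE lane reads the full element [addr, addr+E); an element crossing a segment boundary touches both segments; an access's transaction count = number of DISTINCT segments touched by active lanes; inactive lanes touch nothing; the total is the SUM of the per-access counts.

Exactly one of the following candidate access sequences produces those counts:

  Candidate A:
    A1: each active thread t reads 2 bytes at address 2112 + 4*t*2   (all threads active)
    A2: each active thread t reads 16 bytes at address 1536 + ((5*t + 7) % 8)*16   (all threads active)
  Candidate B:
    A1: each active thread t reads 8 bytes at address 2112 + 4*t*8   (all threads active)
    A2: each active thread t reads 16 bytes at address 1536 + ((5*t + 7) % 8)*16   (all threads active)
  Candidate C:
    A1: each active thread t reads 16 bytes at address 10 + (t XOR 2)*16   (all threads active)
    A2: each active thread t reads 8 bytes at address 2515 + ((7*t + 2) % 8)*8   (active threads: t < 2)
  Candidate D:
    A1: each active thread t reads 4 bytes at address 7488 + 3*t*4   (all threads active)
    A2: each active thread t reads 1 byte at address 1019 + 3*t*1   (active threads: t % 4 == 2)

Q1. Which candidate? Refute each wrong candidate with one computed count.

A: A1 gives 1 transaction, not 4
C: A1 gives 3 transactions, not 4
D: A1 gives 2 transactions, not 4
B: all counts match (4,2)

Answer: B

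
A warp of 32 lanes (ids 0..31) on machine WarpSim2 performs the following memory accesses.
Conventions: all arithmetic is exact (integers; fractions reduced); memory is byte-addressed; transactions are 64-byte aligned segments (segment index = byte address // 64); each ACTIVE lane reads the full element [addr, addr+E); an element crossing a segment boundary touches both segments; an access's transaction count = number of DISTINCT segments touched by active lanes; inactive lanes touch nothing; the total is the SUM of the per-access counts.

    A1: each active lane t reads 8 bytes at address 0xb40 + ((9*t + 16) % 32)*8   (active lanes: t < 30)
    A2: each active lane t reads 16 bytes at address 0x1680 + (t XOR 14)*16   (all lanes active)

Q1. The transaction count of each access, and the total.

A1: 4 transactions
A2: 8 transactions

Answer: 4,8; total 12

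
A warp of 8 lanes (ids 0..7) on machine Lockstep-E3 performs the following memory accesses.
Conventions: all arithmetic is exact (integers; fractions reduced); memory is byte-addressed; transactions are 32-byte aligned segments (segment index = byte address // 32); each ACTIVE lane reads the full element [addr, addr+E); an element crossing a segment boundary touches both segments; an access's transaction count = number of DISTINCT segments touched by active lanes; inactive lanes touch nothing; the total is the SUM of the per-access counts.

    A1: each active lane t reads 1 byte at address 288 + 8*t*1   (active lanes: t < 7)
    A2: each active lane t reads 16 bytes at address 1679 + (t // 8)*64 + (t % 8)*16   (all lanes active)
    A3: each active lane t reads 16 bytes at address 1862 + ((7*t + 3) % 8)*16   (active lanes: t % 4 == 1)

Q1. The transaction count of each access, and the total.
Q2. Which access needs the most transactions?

A1: 2 transactions
A2: 5 transactions
A3: 2 transactions

Answer: 2,5,2; total 9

Answer: A2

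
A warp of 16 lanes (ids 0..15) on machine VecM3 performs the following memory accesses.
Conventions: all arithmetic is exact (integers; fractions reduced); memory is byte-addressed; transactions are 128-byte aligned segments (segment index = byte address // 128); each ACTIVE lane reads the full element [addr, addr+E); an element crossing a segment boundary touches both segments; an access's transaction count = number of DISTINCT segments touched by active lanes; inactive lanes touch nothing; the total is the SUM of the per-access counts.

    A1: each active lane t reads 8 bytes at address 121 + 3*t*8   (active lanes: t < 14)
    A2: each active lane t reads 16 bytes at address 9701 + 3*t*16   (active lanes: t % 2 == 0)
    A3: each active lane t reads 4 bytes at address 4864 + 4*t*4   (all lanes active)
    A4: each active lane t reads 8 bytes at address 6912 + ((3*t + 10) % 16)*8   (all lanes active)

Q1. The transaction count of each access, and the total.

A1: 4 transactions
A2: 7 transactions
A3: 2 transactions
A4: 1 transaction

Answer: 4,7,2,1; total 14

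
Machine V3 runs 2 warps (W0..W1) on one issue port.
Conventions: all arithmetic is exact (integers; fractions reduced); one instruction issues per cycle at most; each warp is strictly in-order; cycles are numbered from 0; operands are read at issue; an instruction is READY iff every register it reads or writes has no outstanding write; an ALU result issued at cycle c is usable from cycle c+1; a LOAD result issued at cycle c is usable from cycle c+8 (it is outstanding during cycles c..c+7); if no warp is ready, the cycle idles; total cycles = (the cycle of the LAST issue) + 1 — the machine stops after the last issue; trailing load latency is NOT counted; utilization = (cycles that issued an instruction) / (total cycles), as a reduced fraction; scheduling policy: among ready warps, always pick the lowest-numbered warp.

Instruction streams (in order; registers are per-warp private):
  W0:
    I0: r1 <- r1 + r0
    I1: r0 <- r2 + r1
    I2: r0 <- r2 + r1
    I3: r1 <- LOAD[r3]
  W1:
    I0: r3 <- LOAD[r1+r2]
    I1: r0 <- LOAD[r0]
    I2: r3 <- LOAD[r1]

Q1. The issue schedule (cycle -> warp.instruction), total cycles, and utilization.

cycle 0: W0.I0
cycle 1: W0.I1
cycle 2: W0.I2
cycle 3: W0.I3
cycle 4: W1.I0
cycle 5: W1.I1
cycle 6: idle
cycle 7: idle
cycle 8: idle
cycle 9: idle
cycle 10: idle
cycle 11: idle
cycle 12: W1.I2

Answer: 13 cycles, utilization 7/13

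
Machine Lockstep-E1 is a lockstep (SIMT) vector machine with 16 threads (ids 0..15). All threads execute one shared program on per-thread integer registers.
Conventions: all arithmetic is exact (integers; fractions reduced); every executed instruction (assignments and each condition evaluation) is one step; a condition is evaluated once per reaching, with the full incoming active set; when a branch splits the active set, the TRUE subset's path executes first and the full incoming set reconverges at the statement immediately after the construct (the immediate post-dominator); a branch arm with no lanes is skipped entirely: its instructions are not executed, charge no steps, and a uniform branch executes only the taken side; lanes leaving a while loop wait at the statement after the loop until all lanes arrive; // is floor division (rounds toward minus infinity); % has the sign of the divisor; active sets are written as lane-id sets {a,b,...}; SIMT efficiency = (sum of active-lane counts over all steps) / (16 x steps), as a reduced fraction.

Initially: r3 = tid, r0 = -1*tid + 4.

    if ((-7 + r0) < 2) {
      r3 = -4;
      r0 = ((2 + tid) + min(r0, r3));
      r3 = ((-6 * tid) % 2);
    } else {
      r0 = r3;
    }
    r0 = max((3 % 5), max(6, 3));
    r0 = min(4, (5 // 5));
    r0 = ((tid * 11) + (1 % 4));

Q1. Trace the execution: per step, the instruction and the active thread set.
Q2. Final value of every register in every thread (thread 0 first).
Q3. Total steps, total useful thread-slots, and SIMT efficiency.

step 0: eval ((-7 + r0) < 2)         {0,1,2,3,4,5,6,7,8,9,10,11,12,13,14,15}
step 1: r3 <- -4                     {0,1,2,3,4,5,6,7,8,9,10,11,12,13,14,15}
step 2: r0 <- ((2 + tid) + min(r0, r3)) {0,1,2,3,4,5,6,7,8,9,10,11,12,13,14,15}
step 3: r3 <- ((-6 * tid) % 2)       {0,1,2,3,4,5,6,7,8,9,10,11,12,13,14,15}
step 4: r0 <- max((3 % 5), max(6, 3)) {0,1,2,3,4,5,6,7,8,9,10,11,12,13,14,15}
step 5: r0 <- min(4, (5 // 5))       {0,1,2,3,4,5,6,7,8,9,10,11,12,13,14,15}
step 6: r0 <- ((tid * 11) + (1 % 4)) {0,1,2,3,4,5,6,7,8,9,10,11,12,13,14,15}

Answer: 7 steps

r3: 0,0,0,0,0,0,0,0,0,0,0,0,0,0,0,0
r0: 1,12,23,34,45,56,67,78,89,100,111,122,133,144,155,166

steps = 7; useful = 112; efficiency = 112/112 = 1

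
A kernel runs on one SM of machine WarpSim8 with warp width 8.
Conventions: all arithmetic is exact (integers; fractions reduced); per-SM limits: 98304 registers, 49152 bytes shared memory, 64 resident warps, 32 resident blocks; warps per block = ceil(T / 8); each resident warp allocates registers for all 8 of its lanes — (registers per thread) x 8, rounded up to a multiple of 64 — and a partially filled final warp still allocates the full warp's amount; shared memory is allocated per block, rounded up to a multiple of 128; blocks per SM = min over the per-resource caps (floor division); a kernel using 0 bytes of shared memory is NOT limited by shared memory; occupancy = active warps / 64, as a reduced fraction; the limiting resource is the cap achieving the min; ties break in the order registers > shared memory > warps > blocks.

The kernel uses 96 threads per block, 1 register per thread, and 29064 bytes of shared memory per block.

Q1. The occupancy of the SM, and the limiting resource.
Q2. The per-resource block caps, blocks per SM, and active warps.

Answer: occupancy 3/16, limited by shared memory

registers: 128 blocks
shared memory: 1 block
warps: 5 blocks
blocks: 32 blocks

Answer: 1 block, 12 active warps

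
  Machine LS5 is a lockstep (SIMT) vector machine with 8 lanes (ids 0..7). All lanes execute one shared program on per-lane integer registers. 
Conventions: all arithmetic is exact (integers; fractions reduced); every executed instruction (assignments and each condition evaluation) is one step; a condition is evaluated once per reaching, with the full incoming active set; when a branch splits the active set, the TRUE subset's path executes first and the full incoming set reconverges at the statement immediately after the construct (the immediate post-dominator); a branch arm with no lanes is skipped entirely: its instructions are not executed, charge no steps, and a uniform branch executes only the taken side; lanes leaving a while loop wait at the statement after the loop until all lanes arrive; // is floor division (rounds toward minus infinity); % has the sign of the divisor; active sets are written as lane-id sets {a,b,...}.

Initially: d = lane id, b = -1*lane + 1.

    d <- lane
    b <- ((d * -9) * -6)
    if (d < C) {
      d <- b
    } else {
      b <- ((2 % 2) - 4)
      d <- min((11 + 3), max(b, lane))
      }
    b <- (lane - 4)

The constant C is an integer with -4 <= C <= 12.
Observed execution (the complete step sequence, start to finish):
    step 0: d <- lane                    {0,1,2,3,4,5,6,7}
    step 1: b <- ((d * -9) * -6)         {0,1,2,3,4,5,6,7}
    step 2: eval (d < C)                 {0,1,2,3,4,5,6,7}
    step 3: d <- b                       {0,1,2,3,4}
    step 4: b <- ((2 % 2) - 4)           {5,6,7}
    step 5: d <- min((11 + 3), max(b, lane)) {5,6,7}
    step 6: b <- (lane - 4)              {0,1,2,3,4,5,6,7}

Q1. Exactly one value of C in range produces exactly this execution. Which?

Answer: C = 5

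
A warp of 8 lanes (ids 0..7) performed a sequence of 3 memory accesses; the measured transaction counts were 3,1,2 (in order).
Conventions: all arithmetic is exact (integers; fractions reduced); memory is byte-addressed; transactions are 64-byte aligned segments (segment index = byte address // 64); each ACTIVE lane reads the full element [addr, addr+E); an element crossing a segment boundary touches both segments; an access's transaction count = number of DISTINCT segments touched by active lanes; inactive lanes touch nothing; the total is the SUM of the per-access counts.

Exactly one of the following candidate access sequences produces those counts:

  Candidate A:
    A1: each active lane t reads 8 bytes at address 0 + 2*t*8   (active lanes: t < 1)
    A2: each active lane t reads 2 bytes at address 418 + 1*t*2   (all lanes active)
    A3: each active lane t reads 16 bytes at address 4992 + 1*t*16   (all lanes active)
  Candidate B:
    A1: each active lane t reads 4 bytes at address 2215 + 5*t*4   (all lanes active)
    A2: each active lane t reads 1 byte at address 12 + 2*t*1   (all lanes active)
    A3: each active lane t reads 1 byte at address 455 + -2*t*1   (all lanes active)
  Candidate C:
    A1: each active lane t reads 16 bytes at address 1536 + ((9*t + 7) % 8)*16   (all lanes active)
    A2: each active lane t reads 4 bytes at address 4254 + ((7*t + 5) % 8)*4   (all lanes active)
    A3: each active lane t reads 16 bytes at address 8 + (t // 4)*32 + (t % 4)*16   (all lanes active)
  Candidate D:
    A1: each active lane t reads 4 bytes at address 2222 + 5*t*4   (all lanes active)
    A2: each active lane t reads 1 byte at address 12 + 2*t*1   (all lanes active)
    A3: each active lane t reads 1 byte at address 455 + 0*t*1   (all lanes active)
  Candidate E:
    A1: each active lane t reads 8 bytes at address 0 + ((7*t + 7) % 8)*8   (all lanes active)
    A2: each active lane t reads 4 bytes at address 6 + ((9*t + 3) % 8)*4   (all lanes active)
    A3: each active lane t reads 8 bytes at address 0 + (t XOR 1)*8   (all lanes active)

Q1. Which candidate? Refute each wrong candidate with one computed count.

A: A1 gives 1 transaction, not 3
C: A1 gives 2 transactions, not 3
D: A3 gives 1 transaction, not 2
E: A1 gives 1 transaction, not 3
B: all counts match (3,1,2)

Answer: B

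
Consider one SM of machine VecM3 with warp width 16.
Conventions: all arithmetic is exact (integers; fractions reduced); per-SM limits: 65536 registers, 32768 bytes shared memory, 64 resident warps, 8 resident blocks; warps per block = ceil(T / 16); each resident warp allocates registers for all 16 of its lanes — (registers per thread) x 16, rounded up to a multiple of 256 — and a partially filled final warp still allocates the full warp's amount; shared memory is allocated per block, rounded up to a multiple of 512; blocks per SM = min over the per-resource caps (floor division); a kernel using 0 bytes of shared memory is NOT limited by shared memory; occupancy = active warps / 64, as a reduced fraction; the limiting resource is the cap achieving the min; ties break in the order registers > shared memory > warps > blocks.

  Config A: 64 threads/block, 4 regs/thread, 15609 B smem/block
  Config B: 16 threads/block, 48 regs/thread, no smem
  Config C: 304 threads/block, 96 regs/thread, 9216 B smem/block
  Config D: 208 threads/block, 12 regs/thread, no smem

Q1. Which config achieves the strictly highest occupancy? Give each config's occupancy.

occupancies: A 1/8, B 1/8, C 19/32, D 13/16

Answer: D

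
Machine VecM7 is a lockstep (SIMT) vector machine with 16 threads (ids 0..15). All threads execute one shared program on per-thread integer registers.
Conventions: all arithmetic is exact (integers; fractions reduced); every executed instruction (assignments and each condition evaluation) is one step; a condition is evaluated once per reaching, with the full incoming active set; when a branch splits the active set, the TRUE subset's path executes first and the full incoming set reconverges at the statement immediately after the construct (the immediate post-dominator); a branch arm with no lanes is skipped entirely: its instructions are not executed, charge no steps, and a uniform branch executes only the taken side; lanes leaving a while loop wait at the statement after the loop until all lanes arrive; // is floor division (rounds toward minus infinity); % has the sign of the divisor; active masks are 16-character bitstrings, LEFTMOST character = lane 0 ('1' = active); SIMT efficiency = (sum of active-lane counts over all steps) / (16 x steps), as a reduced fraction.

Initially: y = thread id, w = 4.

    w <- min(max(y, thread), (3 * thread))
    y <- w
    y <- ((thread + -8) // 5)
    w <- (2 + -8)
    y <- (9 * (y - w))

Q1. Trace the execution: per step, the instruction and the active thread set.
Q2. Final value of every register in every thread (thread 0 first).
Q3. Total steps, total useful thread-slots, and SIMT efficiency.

step 0: w <- min(max(y, thread), (3 * thread)) 1111111111111111
step 1: y <- w                       1111111111111111
step 2: y <- ((thread + -8) // 5)    1111111111111111
step 3: w <- (2 + -8)                1111111111111111
step 4: y <- (9 * (y - w))           1111111111111111

Answer: 5 steps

y: 36,36,36,45,45,45,45,45,54,54,54,54,54,63,63,63
w: -6,-6,-6,-6,-6,-6,-6,-6,-6,-6,-6,-6,-6,-6,-6,-6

steps = 5; useful = 80; efficiency = 80/80 = 1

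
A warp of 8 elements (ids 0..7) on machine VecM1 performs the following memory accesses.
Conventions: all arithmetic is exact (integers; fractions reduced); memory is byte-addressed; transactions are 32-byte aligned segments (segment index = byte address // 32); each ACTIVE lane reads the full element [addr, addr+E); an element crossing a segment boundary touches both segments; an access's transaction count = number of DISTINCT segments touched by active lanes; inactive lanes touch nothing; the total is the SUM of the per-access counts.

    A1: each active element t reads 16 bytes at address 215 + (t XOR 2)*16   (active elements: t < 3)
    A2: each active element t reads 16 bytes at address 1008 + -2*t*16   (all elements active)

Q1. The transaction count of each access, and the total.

A1: 3 transactions
A2: 8 transactions

Answer: 3,8; total 11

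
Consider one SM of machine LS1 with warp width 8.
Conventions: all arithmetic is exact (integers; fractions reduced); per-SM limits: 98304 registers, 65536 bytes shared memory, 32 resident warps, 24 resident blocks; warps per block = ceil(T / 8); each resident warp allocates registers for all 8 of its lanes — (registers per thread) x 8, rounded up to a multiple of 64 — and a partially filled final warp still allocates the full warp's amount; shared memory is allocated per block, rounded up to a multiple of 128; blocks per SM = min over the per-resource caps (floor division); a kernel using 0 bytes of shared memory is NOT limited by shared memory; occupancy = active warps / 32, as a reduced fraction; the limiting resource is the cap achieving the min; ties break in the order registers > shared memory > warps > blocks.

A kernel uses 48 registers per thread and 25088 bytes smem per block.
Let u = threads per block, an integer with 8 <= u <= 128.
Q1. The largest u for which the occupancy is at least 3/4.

Answer: u = 128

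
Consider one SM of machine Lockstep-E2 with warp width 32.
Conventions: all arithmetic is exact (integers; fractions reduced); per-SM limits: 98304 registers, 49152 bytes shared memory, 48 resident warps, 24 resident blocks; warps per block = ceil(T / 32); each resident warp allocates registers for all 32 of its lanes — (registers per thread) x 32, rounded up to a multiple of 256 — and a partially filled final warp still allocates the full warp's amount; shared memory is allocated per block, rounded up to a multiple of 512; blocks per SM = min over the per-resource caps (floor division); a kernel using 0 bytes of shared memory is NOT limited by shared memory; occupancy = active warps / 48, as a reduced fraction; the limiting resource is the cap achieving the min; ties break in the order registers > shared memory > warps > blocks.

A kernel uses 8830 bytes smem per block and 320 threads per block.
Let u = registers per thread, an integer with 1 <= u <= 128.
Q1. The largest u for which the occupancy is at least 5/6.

Answer: u = 72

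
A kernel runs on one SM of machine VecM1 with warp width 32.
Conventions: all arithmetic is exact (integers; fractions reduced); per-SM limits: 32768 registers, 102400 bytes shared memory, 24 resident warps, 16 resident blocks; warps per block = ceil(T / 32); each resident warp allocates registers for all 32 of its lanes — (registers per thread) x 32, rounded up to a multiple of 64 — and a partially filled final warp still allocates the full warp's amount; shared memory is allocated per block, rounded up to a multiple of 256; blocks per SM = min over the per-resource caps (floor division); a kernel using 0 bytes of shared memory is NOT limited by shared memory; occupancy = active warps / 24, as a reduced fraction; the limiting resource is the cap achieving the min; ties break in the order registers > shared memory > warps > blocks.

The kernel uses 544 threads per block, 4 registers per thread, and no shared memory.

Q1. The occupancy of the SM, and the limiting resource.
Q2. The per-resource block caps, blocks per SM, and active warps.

Answer: occupancy 17/24, limited by warps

registers: 15 blocks
shared memory: no limit (kernel uses none)
warps: 1 block
blocks: 16 blocks

Answer: 1 block, 17 active warps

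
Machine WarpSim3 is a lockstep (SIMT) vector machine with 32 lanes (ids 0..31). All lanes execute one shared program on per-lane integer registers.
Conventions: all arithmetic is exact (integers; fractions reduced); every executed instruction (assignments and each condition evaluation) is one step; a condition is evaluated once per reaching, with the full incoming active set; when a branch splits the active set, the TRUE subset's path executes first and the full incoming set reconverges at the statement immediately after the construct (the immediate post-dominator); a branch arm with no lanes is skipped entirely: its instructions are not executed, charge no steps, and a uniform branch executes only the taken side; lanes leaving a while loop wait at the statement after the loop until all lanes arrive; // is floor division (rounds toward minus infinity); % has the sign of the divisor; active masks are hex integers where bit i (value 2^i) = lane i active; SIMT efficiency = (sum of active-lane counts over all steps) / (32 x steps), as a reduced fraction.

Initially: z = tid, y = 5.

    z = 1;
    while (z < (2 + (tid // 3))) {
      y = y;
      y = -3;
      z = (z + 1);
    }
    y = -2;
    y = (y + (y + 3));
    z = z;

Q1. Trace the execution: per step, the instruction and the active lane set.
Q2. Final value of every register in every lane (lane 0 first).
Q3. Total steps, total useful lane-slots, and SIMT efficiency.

step 0: z <- 1                       0xffffffff
step 1: eval (z < (2 + (tid // 3)))  0xffffffff
step 2: y <- y                       0xffffffff
step 3: y <- -3                      0xffffffff
step 4: z <- (z + 1)                 0xffffffff
step 5: eval (z < (2 + (tid // 3)))  0xffffffff
step 6: y <- y                       0xfffffff8
step 7: y <- -3                      0xfffffff8
step 8: z <- (z + 1)                 0xfffffff8
step 9: eval (z < (2 + (tid // 3)))  0xfffffff8
step 10: y <- y                       0xffffffc0
step 11: y <- -3                      0xffffffc0
step 12: z <- (z + 1)                 0xffffffc0
step 13: eval (z < (2 + (tid // 3)))  0xffffffc0
step 14: y <- y                       0xfffffe00
step 15: y <- -3                      0xfffffe00
step 16: z <- (z + 1)                 0xfffffe00
step 17: eval (z < (2 + (tid // 3)))  0xfffffe00
step 18: y <- y                       0xfffff000
step 19: y <- -3                      0xfffff000
step 20: z <- (z + 1)                 0xfffff000
step 21: eval (z < (2 + (tid // 3)))  0xfffff000
step 22: y <- y                       0xffff8000
step 23: y <- -3                      0xffff8000
step 24: z <- (z + 1)                 0xffff8000
step 25: eval (z < (2 + (tid // 3)))  0xffff8000
step 26: y <- y                       0xfffc0000
step 27: y <- -3                      0xfffc0000
step 28: z <- (z + 1)                 0xfffc0000
step 29: eval (z < (2 + (tid // 3)))  0xfffc0000
step 30: y <- y                       0xffe00000
step 31: y <- -3                      0xffe00000
step 32: z <- (z + 1)                 0xffe00000
step 33: eval (z < (2 + (tid // 3)))  0xffe00000
step 34: y <- y                       0xff000000
step 35: y <- -3                      0xff000000
step 36: z <- (z + 1)                 0xff000000
step 37: eval (z < (2 + (tid // 3)))  0xff000000
step 38: y <- y                       0xf8000000
step 39: y <- -3                      0xf8000000
step 40: z <- (z + 1)                 0xf8000000
step 41: eval (z < (2 + (tid // 3)))  0xf8000000
step 42: y <- y                       0xc0000000
step 43: y <- -3                      0xc0000000
step 44: z <- (z + 1)                 0xc0000000
step 45: eval (z < (2 + (tid // 3)))  0xc0000000
step 46: y <- -2                      0xffffffff
step 47: y <- (y + (y + 3))           0xffffffff
step 48: z <- z                       0xffffffff

Answer: 49 steps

z: 2,2,2,3,3,3,4,4,4,5,5,5,6,6,6,7,7,7,8,8,8,9,9,9,10,10,10,11,11,11,12,12
y: -1,-1,-1,-1,-1,-1,-1,-1,-1,-1,-1,-1,-1,-1,-1,-1,-1,-1,-1,-1,-1,-1,-1,-1,-1,-1,-1,-1,-1,-1,-1,-1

steps = 49; useful = 908; efficiency = 908/1568 = 227/392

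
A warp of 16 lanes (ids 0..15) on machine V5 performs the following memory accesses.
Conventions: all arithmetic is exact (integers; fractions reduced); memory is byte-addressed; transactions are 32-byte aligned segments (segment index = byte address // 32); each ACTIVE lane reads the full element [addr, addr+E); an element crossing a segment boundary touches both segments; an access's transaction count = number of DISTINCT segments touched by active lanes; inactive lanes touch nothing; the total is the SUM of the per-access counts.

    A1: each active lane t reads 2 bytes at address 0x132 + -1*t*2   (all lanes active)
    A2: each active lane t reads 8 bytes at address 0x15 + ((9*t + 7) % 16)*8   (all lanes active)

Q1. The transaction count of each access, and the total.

A1: 2 transactions
A2: 5 transactions

Answer: 2,5; total 7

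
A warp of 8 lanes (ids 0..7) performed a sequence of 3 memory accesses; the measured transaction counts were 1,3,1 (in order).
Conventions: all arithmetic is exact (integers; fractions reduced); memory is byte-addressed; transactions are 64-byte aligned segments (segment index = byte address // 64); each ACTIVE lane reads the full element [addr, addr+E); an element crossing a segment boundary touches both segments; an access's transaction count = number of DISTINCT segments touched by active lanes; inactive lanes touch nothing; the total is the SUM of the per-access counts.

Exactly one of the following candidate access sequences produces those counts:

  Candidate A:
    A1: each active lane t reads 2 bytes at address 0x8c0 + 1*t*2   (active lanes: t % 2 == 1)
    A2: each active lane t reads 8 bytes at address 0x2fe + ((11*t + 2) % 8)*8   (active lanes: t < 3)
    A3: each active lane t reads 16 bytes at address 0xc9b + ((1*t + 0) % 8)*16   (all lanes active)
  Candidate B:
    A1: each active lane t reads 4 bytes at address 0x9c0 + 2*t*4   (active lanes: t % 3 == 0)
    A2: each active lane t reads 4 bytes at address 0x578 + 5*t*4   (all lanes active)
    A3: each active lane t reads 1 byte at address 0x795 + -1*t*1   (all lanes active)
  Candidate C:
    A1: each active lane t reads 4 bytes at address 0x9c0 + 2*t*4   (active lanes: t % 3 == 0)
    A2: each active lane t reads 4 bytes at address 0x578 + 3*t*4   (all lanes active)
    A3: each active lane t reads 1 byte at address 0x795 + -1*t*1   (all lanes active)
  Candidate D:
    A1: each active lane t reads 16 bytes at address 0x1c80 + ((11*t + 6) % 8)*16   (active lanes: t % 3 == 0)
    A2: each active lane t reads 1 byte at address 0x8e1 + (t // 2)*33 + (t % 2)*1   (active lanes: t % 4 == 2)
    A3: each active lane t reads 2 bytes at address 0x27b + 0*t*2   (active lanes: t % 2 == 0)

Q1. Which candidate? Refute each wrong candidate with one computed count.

A: A2 gives 2 transactions, not 3
B: A2 gives 4 transactions, not 3
D: A1 gives 2 transactions, not 1
C: all counts match (1,3,1)

Answer: C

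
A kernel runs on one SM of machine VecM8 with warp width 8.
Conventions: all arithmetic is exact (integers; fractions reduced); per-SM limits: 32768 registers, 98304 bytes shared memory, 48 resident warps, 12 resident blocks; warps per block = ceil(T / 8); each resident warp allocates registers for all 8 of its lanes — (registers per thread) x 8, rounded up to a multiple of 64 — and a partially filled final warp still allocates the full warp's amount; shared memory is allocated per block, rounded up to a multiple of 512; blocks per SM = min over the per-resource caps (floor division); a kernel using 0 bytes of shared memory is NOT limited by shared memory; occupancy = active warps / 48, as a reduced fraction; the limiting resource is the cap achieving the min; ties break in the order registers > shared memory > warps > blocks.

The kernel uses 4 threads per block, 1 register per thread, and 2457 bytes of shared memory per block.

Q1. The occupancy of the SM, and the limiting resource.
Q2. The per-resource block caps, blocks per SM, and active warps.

Answer: occupancy 1/4, limited by blocks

registers: 512 blocks
shared memory: 38 blocks
warps: 48 blocks
blocks: 12 blocks

Answer: 12 blocks, 12 active warps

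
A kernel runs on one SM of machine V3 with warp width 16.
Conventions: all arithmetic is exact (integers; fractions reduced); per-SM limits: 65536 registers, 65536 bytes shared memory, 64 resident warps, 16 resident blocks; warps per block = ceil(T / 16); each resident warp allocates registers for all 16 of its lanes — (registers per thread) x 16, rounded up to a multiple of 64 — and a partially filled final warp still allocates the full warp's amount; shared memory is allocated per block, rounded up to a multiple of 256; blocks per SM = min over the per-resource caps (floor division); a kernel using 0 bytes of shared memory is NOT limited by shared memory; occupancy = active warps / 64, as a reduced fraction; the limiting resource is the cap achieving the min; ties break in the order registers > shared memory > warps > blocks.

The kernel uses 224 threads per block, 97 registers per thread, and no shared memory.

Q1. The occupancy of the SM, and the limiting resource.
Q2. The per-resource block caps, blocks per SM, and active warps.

Answer: occupancy 7/16, limited by registers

registers: 2 blocks
shared memory: no limit (kernel uses none)
warps: 4 blocks
blocks: 16 blocks

Answer: 2 blocks, 28 active warps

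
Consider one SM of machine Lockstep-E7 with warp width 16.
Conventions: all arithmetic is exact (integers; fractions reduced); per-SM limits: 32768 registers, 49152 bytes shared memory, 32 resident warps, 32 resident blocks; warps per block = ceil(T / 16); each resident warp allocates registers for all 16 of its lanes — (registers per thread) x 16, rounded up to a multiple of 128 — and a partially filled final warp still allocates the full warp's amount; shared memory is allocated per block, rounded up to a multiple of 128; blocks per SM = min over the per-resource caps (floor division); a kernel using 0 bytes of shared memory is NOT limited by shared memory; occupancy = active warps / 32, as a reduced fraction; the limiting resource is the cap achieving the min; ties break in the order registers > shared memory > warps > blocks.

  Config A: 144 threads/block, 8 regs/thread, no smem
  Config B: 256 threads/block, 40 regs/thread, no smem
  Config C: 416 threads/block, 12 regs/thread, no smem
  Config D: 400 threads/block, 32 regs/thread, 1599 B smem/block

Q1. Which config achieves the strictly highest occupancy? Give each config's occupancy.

occupancies: A 27/32, B 1, C 13/16, D 25/32

Answer: B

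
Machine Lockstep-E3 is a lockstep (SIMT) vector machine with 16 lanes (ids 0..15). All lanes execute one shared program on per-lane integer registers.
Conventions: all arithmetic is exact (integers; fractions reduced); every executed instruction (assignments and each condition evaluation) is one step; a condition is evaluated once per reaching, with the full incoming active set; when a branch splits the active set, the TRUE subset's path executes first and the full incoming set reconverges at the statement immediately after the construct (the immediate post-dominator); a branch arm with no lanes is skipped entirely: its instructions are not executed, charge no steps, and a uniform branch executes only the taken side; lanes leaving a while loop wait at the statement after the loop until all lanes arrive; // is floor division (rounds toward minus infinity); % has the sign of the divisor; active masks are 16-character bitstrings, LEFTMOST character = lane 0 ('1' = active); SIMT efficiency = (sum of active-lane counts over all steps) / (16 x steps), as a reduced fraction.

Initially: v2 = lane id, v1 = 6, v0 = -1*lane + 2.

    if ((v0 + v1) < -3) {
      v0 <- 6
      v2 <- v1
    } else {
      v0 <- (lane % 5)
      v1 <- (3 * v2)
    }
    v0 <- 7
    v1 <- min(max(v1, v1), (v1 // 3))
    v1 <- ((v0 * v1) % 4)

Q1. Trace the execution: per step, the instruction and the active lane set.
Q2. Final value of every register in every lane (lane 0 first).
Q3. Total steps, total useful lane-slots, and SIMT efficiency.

step 0: eval ((v0 + v1) < -3)        1111111111111111
step 1: v0 <- 6                      0000000000001111
step 2: v2 <- v1                     0000000000001111
step 3: v0 <- (lane % 5)             1111111111110000
step 4: v1 <- (3 * v2)               1111111111110000
step 5: v0 <- 7                      1111111111111111
step 6: v1 <- min(max(v1, v1), (v1 // 3)) 1111111111111111
step 7: v1 <- ((v0 * v1) % 4)        1111111111111111

Answer: 8 steps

v2: 0,1,2,3,4,5,6,7,8,9,10,11,6,6,6,6
v1: 0,3,2,1,0,3,2,1,0,3,2,1,2,2,2,2
v0: 7,7,7,7,7,7,7,7,7,7,7,7,7,7,7,7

steps = 8; useful = 96; efficiency = 96/128 = 3/4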